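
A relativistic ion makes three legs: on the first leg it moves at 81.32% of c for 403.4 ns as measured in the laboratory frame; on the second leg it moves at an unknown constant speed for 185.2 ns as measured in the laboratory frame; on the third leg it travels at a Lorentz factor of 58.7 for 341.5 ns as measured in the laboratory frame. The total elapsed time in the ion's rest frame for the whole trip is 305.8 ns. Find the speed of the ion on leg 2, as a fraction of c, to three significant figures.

β = 0.936

Leg 1: β = 0.8132; γ = 1/√(1 − 0.8132²) = 1/√0.3387 = 1.718; τ_1 = 403.4/1.718 = 234.8 ns.
Leg 2: speed unknown; τ_2 = 185.2/γ_2.
Leg 3: γ = 58.7; τ_3 = 341.5/58.70 = 5.818 ns.
Total proper time: 234.8 + τ_2 + 5.818 = 305.8, so τ_2 = 305.8 − 240.6 = 65.21 ns.
γ_2 = 185.2/65.21 = 2.840; β = √(1 − 1/γ²) = √0.8760.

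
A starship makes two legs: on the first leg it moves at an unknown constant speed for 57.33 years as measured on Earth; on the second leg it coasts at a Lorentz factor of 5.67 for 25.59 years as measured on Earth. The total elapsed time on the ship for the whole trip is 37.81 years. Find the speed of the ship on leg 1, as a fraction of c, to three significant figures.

Leg 1: speed unknown; τ_1 = 57.33/γ_1.
Leg 2: γ = 5.67; τ_2 = 25.59/5.670 = 4.513 years.
Total proper time: τ_1 + 4.513 = 37.81, so τ_1 = 37.81 − 4.513 = 33.30 years.
γ_1 = 57.33/33.30 = 1.722; β = √(1 − 1/γ²) = √0.6627.

β = 0.814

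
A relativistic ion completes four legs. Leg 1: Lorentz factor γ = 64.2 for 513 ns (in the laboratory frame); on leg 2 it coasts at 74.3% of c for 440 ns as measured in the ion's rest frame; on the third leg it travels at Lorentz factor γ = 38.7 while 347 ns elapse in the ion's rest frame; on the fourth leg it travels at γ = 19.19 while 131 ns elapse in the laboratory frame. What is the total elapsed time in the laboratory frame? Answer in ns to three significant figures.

Δt = 1.47×10⁴ ns

Leg 1: 513 ns is already measured in the laboratory frame.
Leg 2: β = 0.743; γ = 1/√(1 − 0.743²) = 1/√0.4480 = 1.494; Δt_2 = 1.494 × 440 = 657.4 ns.
Leg 3: γ = 38.7; Δt_3 = 38.70 × 347 = 1.343×10⁴ ns.
Leg 4: 131 ns is already measured in the laboratory frame.
Total: 513.0 + 657.4 + 1.343×10⁴ + 131.0 ns.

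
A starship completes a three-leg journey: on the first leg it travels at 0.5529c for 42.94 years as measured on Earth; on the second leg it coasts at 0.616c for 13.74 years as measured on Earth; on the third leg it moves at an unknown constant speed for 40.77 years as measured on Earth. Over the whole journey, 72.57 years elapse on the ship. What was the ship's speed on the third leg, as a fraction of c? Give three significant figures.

β = 0.771

Leg 1: γ = 1/√(1 − 0.5529²) = 1/√0.6943 = 1.200; τ_1 = 42.94/1.200 = 35.78 years.
Leg 2: γ = 1/√(1 − 0.616²) = 1/√0.6205 = 1.269; τ_2 = 13.74/1.269 = 10.82 years.
Leg 3: speed unknown; τ_3 = 40.77/γ_3.
Total proper time: 35.78 + 10.82 + τ_3 = 72.57, so τ_3 = 72.57 − 46.60 = 25.97 years.
γ_3 = 40.77/25.97 = 1.570; β = √(1 − 1/γ²) = √0.5943.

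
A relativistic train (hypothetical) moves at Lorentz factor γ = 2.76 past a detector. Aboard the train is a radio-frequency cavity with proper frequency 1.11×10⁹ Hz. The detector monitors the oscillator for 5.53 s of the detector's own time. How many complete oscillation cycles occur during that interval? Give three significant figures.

N = 2.22×10⁹

γ = 2.76
During 5.53 s of lab time, the oscillator's proper time advances by τ = Δt/γ = 5.53/2.760 = 2.004 s = 2.004×10⁰ s.
N = f × τ = 1.11×10⁹ × 2.004×10⁰ = 2.224×10⁹.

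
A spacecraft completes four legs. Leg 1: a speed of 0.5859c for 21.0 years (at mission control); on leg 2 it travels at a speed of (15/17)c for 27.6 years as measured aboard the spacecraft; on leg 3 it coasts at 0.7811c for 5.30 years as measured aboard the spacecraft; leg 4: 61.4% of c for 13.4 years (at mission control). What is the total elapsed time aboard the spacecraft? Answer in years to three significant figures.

τ = 60.5 years

Leg 1: γ = 1/√(1 − 0.5859²) = 1/√0.6567 = 1.234; τ_1 = 21.0/1.234 = 17.02 years.
Leg 2: 27.6 years is already measured aboard the spacecraft.
Leg 3: 5.30 years is already measured aboard the spacecraft.
Leg 4: β = 0.614; γ = 1/√(1 − 0.614²) = 1/√0.6230 = 1.267; τ_4 = 13.4/1.267 = 10.58 years.
Total: 17.02 + 27.60 + 5.300 + 10.58 years.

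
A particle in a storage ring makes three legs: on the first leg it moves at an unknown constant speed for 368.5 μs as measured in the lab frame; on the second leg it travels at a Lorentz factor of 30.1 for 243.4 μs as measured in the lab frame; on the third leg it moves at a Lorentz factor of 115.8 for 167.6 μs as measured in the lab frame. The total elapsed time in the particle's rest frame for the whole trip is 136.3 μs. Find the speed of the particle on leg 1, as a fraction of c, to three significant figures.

β = 0.939

Leg 1: speed unknown; τ_1 = 368.5/γ_1.
Leg 2: γ = 30.1; τ_2 = 243.4/30.10 = 8.086 μs.
Leg 3: γ = 115.8; τ_3 = 167.6/115.8 = 1.447 μs.
Total proper time: τ_1 + 8.086 + 1.447 = 136.3, so τ_1 = 136.3 − 9.534 = 126.8 μs.
γ_1 = 368.5/126.8 = 2.907; β = √(1 − 1/γ²) = √0.8817.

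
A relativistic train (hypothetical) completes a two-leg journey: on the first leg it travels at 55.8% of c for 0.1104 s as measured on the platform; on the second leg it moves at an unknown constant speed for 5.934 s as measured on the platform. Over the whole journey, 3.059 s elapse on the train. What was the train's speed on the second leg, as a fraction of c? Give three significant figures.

β = 0.866

Leg 1: β = 0.558; γ = 1/√(1 − 0.558²) = 1/√0.6886 = 1.205; τ_1 = 0.1104/1.205 = 0.09161 s.
Leg 2: speed unknown; τ_2 = 5.934/γ_2.
Total proper time: 0.09161 + τ_2 = 3.059, so τ_2 = 3.059 − 0.09161 = 2.967 s.
γ_2 = 5.934/2.967 = 2.000; β = √(1 − 1/γ²) = √0.7499.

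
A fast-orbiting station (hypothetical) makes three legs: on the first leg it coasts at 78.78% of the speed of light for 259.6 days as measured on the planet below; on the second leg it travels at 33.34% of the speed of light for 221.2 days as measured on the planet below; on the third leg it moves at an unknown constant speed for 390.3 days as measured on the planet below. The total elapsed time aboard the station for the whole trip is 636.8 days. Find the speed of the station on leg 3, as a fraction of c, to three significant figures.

Leg 1: β = 0.7878; γ = 1/√(1 − 0.7878²) = 1/√0.3794 = 1.624; τ_1 = 259.6/1.624 = 159.9 days.
Leg 2: β = 0.3334; γ = 1/√(1 − 0.3334²) = 1/√0.8888 = 1.061; τ_2 = 221.2/1.061 = 208.5 days.
Leg 3: speed unknown; τ_3 = 390.3/γ_3.
Total proper time: 159.9 + 208.5 + τ_3 = 636.8, so τ_3 = 636.8 − 368.4 = 268.4 days.
γ_3 = 390.3/268.4 = 1.454; β = √(1 − 1/γ²) = √0.5272.

β = 0.726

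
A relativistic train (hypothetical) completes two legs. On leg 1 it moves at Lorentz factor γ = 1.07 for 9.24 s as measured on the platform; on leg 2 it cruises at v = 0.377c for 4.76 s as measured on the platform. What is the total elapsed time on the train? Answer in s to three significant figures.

Leg 1: γ = 1.07; τ_1 = 9.24/1.070 = 8.636 s.
Leg 2: γ = 1/√(1 − 0.377²) = 1/√0.8579 = 1.080; τ_2 = 4.76/1.080 = 4.409 s.
Total: 8.636 + 4.409 s.

τ = 13.0 s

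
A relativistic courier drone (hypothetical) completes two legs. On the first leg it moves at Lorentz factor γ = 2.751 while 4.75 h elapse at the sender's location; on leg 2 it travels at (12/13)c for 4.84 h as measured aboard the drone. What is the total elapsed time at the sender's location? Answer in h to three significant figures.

Δt = 17.3 h

Leg 1: 4.75 h is already measured at the sender's location.
Leg 2: γ = 1/√(1 − (12/13)²) = 13/5 = 2.600; Δt_2 = 2.600 × 4.84 = 12.58 h.
Total: 4.750 + 12.58 h.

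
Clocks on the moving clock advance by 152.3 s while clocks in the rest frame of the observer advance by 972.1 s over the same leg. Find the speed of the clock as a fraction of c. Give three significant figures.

v = 0.988c

The proper time is measured on the moving clock (both events occur at the clock's location); Δt is measured in the rest frame of the observer. γ = Δt/τ = 972.1/152.3 = 6.383.
β = √(1 − 1/γ²) = √(1 − 0.02455) = √0.9755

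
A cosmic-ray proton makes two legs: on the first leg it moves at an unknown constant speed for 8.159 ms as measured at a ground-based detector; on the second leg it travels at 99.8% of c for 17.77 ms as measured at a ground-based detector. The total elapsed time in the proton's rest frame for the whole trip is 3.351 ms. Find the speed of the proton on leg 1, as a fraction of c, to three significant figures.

Leg 1: speed unknown; τ_1 = 8.159/γ_1.
Leg 2: β = 0.998; γ = 1/√(1 − 0.998²) = 1/√0.003996 = 15.82; τ_2 = 17.77/15.82 = 1.123 ms.
Total proper time: τ_1 + 1.123 = 3.351, so τ_1 = 3.351 − 1.123 = 2.228 ms.
γ_1 = 8.159/2.228 = 3.663; β = √(1 − 1/γ²) = √0.9255.

β = 0.962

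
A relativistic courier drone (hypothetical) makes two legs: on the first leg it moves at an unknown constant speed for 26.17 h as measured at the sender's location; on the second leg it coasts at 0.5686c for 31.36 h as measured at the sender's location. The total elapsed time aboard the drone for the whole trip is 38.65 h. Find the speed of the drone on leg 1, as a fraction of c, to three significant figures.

β = 0.871

Leg 1: speed unknown; τ_1 = 26.17/γ_1.
Leg 2: γ = 1/√(1 − 0.5686²) = 1/√0.6767 = 1.216; τ_2 = 31.36/1.216 = 25.80 h.
Total proper time: τ_1 + 25.80 = 38.65, so τ_1 = 38.65 − 25.80 = 12.85 h.
γ_1 = 26.17/12.85 = 2.036; β = √(1 − 1/γ²) = √0.7588.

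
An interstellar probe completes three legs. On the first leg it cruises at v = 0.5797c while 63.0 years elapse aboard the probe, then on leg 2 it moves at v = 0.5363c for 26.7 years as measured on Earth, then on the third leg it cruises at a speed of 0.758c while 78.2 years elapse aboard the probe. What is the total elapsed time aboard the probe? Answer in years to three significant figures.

Leg 1: 63.0 years is already measured aboard the probe.
Leg 2: γ = 1/√(1 − 0.5363²) = 1/√0.7124 = 1.185; τ_2 = 26.7/1.185 = 22.54 years.
Leg 3: 78.2 years is already measured aboard the probe.
Total: 63.00 + 22.54 + 78.20 years.

τ = 164 years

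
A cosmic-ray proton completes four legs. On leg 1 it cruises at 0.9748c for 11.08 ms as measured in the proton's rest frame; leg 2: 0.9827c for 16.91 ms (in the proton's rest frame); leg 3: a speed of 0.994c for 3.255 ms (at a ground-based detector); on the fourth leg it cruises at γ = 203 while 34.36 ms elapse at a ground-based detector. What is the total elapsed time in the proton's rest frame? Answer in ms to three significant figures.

Leg 1: 11.08 ms is already measured in the proton's rest frame.
Leg 2: 16.91 ms is already measured in the proton's rest frame.
Leg 3: γ = 1/√(1 − 0.994²) = 1/√0.01196 = 9.142; τ_3 = 3.255/9.142 = 0.3560 ms.
Leg 4: γ = 203; τ_4 = 34.36/203.0 = 0.1693 ms.
Total: 11.08 + 16.91 + 0.3560 + 0.1693 ms.

τ = 28.5 ms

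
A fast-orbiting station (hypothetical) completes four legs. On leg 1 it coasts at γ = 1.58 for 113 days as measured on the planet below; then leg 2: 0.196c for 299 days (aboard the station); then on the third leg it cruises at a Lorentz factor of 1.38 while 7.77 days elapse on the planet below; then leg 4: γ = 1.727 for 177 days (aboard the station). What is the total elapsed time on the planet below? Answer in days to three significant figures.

Δt = 731 days

Leg 1: 113 days is already measured on the planet below.
Leg 2: γ = 1/√(1 − 0.196²) = 1/√0.9616 = 1.020; Δt_2 = 1.020 × 299 = 304.9 days.
Leg 3: 7.77 days is already measured on the planet below.
Leg 4: γ = 1.727; Δt_4 = 1.727 × 177 = 305.7 days.
Total: 113.0 + 304.9 + 7.770 + 305.7 days.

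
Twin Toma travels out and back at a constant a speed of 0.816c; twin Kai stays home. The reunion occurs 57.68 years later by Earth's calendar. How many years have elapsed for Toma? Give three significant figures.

γ = 1/√(1 − 0.816²) = 1/√0.3341 = 1.730
Toma's clock measures proper time along the trip: τ = Δt/γ = 57.68/1.730 years.

τ = 33.3 years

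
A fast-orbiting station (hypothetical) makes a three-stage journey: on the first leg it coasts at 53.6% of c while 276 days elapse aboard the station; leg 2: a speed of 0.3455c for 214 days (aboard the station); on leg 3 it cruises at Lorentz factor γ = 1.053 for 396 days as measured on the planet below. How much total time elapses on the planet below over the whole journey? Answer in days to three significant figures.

Leg 1: β = 0.536; γ = 1/√(1 − 0.536²) = 1/√0.7127 = 1.185; Δt_1 = 1.185 × 276 = 326.9 days.
Leg 2: γ = 1/√(1 − 0.3455²) = 1/√0.8806 = 1.066; Δt_2 = 1.066 × 214 = 228.0 days.
Leg 3: 396 days is already measured on the planet below.
Total: 326.9 + 228.0 + 396.0 days.

Δt = 951 days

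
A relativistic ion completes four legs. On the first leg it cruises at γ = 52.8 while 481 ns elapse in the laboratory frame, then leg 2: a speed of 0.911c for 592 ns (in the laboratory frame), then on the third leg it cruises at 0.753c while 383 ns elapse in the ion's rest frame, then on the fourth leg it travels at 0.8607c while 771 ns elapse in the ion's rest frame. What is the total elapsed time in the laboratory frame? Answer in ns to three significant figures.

Δt = 3170 ns

Leg 1: 481 ns is already measured in the laboratory frame.
Leg 2: 592 ns is already measured in the laboratory frame.
Leg 3: γ = 1/√(1 − 0.753²) = 1/√0.4330 = 1.520; Δt_3 = 1.520 × 383 = 582.0 ns.
Leg 4: γ = 1/√(1 − 0.8607²) = 1/√0.2592 = 1.964; Δt_4 = 1.964 × 771 = 1514 ns.
Total: 481.0 + 592.0 + 582.0 + 1514 ns.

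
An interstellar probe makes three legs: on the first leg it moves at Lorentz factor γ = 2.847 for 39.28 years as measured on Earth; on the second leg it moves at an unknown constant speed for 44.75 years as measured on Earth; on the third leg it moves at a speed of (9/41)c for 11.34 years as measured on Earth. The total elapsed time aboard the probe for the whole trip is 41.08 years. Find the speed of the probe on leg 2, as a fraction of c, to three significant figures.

β = 0.932

Leg 1: γ = 2.847; τ_1 = 39.28/2.847 = 13.80 years.
Leg 2: speed unknown; τ_2 = 44.75/γ_2.
Leg 3: γ = 1/√(1 − (9/41)²) = 41/40 = 1.025; τ_3 = 11.34/1.025 = 11.06 years.
Total proper time: 13.80 + τ_2 + 11.06 = 41.08, so τ_2 = 41.08 − 24.86 = 16.22 years.
γ_2 = 44.75/16.22 = 2.759; β = √(1 − 1/γ²) = √0.8686.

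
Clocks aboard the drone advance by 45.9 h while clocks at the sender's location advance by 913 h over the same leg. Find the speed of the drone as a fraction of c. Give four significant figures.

The proper time is measured aboard the drone (both events occur at the drone's location); Δt is measured at the sender's location. γ = Δt/τ = 913/45.9 = 19.89.
β = √(1 − 1/γ²) = √(1 − 0.002527) = √0.9975

β = 0.9987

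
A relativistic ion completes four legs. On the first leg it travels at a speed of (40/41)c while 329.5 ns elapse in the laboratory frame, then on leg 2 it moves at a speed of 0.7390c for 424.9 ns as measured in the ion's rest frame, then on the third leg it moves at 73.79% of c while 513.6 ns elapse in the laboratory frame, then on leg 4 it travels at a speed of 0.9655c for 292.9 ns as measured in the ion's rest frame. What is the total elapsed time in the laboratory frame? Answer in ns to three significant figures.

Leg 1: 329.5 ns is already measured in the laboratory frame.
Leg 2: γ = 1/√(1 − 0.7390²) = 1/√0.4539 = 1.484; Δt_2 = 1.484 × 424.9 = 630.7 ns.
Leg 3: 513.6 ns is already measured in the laboratory frame.
Leg 4: γ = 1/√(1 − 0.9655²) = 1/√0.06781 = 3.840; Δt_4 = 3.840 × 292.9 = 1125 ns.
Total: 329.5 + 630.7 + 513.6 + 1125 ns.

Δt = 2600 ns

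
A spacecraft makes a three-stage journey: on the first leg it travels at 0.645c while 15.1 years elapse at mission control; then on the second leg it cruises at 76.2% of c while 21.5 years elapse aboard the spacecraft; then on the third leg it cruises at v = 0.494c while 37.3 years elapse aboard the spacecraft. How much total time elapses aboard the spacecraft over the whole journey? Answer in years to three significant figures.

Leg 1: γ = 1/√(1 − 0.645²) = 1/√0.5840 = 1.309; τ_1 = 15.1/1.309 = 11.54 years.
Leg 2: 21.5 years is already measured aboard the spacecraft.
Leg 3: 37.3 years is already measured aboard the spacecraft.
Total: 11.54 + 21.50 + 37.30 years.

τ = 70.3 years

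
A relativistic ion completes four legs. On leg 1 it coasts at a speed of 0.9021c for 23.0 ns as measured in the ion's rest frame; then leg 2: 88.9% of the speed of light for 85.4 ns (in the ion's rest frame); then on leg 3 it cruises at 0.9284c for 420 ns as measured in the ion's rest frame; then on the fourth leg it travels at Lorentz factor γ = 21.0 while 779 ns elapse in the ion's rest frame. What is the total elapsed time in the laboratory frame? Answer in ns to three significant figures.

Leg 1: γ = 1/√(1 − 0.9021²) = 1/√0.1862 = 2.317; Δt_1 = 2.317 × 23.0 = 53.30 ns.
Leg 2: β = 0.889; γ = 1/√(1 − 0.889²) = 1/√0.2097 = 2.184; Δt_2 = 2.184 × 85.4 = 186.5 ns.
Leg 3: γ = 1/√(1 − 0.9284²) = 1/√0.1381 = 2.691; Δt_3 = 2.691 × 420 = 1130 ns.
Leg 4: γ = 21.0; Δt_4 = 21.00 × 779 = 1.636×10⁴ ns.
Total: 53.30 + 186.5 + 1130 + 1.636×10⁴ ns.

Δt = 1.77×10⁴ ns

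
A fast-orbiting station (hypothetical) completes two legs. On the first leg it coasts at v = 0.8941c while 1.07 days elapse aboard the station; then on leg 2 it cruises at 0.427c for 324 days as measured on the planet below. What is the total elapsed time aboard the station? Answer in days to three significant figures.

Leg 1: 1.07 days is already measured aboard the station.
Leg 2: γ = 1/√(1 − 0.427²) = 1/√0.8177 = 1.106; τ_2 = 324/1.106 = 293.0 days.
Total: 1.070 + 293.0 days.

τ = 294 days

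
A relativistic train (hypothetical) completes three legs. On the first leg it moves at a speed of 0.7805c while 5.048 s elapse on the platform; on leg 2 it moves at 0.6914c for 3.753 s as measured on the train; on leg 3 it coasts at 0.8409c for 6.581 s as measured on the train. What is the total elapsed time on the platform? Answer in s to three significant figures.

Δt = 22.4 s

Leg 1: 5.048 s is already measured on the platform.
Leg 2: γ = 1/√(1 − 0.6914²) = 1/√0.5220 = 1.384; Δt_2 = 1.384 × 3.753 = 5.195 s.
Leg 3: γ = 1/√(1 − 0.8409²) = 1/√0.2929 = 1.848; Δt_3 = 1.848 × 6.581 = 12.16 s.
Total: 5.048 + 5.195 + 12.16 s.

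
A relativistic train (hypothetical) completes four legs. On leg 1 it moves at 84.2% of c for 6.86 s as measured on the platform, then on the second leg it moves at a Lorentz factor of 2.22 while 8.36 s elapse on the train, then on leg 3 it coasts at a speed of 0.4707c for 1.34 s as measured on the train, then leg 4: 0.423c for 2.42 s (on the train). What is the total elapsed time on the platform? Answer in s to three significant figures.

Δt = 29.6 s

Leg 1: 6.86 s is already measured on the platform.
Leg 2: γ = 2.22; Δt_2 = 2.220 × 8.36 = 18.56 s.
Leg 3: γ = 1/√(1 − 0.4707²) = 1/√0.7784 = 1.133; Δt_3 = 1.133 × 1.34 = 1.519 s.
Leg 4: γ = 1/√(1 − 0.423²) = 1/√0.8211 = 1.104; Δt_4 = 1.104 × 2.42 = 2.671 s.
Total: 6.860 + 18.56 + 1.519 + 2.671 s.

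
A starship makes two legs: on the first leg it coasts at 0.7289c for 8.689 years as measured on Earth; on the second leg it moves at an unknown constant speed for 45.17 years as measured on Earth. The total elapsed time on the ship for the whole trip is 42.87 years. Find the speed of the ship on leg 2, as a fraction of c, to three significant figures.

β = 0.576

Leg 1: γ = 1/√(1 − 0.7289²) = 1/√0.4687 = 1.461; τ_1 = 8.689/1.461 = 5.949 years.
Leg 2: speed unknown; τ_2 = 45.17/γ_2.
Total proper time: 5.949 + τ_2 = 42.87, so τ_2 = 42.87 − 5.949 = 36.92 years.
γ_2 = 45.17/36.92 = 1.223; β = √(1 − 1/γ²) = √0.3319.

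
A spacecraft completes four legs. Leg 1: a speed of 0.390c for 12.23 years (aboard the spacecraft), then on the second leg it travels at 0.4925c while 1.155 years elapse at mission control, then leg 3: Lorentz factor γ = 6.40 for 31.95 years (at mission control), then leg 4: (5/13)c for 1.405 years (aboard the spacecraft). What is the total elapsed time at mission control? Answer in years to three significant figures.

Δt = 47.9 years

Leg 1: γ = 1/√(1 − 0.390²) = 1/√0.8479 = 1.086; Δt_1 = 1.086 × 12.23 = 13.28 years.
Leg 2: 1.155 years is already measured at mission control.
Leg 3: 31.95 years is already measured at mission control.
Leg 4: γ = 1/√(1 − (5/13)²) = 13/12 ≈ 1.083; Δt_4 = 1.083 × 1.405 = 1.522 years.
Total: 13.28 + 1.155 + 31.95 + 1.522 years.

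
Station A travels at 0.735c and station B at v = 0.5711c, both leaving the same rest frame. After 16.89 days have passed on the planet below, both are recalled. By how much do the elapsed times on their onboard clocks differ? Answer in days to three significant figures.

|τ_A − τ_B| = 2.41 days

A: γ = 1/√(1 − 0.735²) = 1/√0.4598 = 1.475; τ_A = 16.89/1.475 = 11.45 days.
B: γ = 1/√(1 − 0.5711²) = 1/√0.6738 = 1.218; τ_B = 16.89/1.218 = 13.86 days.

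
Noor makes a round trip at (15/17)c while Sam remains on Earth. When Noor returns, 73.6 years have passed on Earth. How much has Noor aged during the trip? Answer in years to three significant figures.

τ = 34.6 years

γ = 1/√(1 − (15/17)²) = 17/8 = 2.125
Noor's clock measures proper time along the trip: τ = Δt/γ = 73.6/2.125 years.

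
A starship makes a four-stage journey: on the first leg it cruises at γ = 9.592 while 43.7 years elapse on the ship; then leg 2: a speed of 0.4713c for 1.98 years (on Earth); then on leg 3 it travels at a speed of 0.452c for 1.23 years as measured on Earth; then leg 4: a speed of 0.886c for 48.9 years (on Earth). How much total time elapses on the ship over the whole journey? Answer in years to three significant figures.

τ = 69.2 years

Leg 1: 43.7 years is already measured on the ship.
Leg 2: γ = 1/√(1 − 0.4713²) = 1/√0.7779 = 1.134; τ_2 = 1.98/1.134 = 1.746 years.
Leg 3: γ = 1/√(1 − 0.452²) = 1/√0.7957 = 1.121; τ_3 = 1.23/1.121 = 1.097 years.
Leg 4: γ = 1/√(1 − 0.886²) = 1/√0.2150 = 2.157; τ_4 = 48.9/2.157 = 22.67 years.
Total: 43.70 + 1.746 + 1.097 + 22.67 years.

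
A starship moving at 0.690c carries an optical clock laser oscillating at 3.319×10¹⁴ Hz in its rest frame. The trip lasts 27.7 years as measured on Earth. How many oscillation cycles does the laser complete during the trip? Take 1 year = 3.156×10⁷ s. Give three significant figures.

γ = 1/√(1 − 0.690²) = 1/√0.5239 = 1.382
The oscillator's own cycle count is N = f × τ where τ is the proper time on the ship. τ = Δt/γ = 27.7/1.382 = 20.05 years = 6.328×10⁸ s.
N = 3.319×10¹⁴ × 6.328×10⁸ = 2.100×10²³.

N = 2.10×10²³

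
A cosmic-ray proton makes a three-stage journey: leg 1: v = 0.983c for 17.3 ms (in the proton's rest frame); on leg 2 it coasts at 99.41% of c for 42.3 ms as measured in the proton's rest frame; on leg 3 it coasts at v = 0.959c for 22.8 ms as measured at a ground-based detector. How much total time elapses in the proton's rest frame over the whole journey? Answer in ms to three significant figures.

τ = 66.1 ms

Leg 1: 17.3 ms is already measured in the proton's rest frame.
Leg 2: 42.3 ms is already measured in the proton's rest frame.
Leg 3: γ = 1/√(1 − 0.959²) = 1/√0.08032 = 3.529; τ_3 = 22.8/3.529 = 6.462 ms.
Total: 17.30 + 42.30 + 6.462 ms.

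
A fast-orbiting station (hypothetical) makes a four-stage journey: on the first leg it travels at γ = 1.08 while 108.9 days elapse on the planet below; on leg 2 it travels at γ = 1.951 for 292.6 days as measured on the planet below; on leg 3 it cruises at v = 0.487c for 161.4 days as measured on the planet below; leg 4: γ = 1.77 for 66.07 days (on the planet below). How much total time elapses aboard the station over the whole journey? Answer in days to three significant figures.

τ = 429 days

Leg 1: γ = 1.08; τ_1 = 108.9/1.080 = 100.8 days.
Leg 2: γ = 1.951; τ_2 = 292.6/1.951 = 150.0 days.
Leg 3: γ = 1/√(1 − 0.487²) = 1/√0.7628 = 1.145; τ_3 = 161.4/1.145 = 141.0 days.
Leg 4: γ = 1.77; τ_4 = 66.07/1.770 = 37.33 days.
Total: 100.8 + 150.0 + 141.0 + 37.33 days.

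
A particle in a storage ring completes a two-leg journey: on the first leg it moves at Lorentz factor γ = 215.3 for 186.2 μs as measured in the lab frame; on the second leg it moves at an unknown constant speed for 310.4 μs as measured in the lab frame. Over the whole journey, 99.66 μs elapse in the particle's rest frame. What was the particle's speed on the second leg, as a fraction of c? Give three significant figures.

β = 0.948

Leg 1: γ = 215.3; τ_1 = 186.2/215.3 = 0.8648 μs.
Leg 2: speed unknown; τ_2 = 310.4/γ_2.
Total proper time: 0.8648 + τ_2 = 99.66, so τ_2 = 99.66 − 0.8648 = 98.80 μs.
γ_2 = 310.4/98.80 = 3.142; β = √(1 − 1/γ²) = √0.8987.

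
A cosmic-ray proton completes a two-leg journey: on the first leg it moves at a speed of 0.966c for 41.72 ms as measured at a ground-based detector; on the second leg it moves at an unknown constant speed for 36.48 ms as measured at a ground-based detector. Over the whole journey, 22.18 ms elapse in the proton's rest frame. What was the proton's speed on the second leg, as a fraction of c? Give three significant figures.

Leg 1: γ = 1/√(1 − 0.966²) = 1/√0.06684 = 3.868; τ_1 = 41.72/3.868 = 10.79 ms.
Leg 2: speed unknown; τ_2 = 36.48/γ_2.
Total proper time: 10.79 + τ_2 = 22.18, so τ_2 = 22.18 − 10.79 = 11.39 ms.
γ_2 = 36.48/11.39 = 3.202; β = √(1 − 1/γ²) = √0.9025.

β = 0.950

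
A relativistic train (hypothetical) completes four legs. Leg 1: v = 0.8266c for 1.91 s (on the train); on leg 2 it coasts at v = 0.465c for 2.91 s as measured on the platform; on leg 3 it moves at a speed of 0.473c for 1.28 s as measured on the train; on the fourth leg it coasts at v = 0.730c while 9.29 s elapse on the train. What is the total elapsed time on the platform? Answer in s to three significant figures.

Leg 1: γ = 1/√(1 − 0.8266²) = 1/√0.3167 = 1.777; Δt_1 = 1.777 × 1.91 = 3.394 s.
Leg 2: 2.91 s is already measured on the platform.
Leg 3: γ = 1/√(1 − 0.473²) = 1/√0.7763 = 1.135; Δt_3 = 1.135 × 1.28 = 1.453 s.
Leg 4: γ = 1/√(1 − 0.730²) = 1/√0.4671 = 1.463; Δt_4 = 1.463 × 9.29 = 13.59 s.
Total: 3.394 + 2.910 + 1.453 + 13.59 s.

Δt = 21.3 s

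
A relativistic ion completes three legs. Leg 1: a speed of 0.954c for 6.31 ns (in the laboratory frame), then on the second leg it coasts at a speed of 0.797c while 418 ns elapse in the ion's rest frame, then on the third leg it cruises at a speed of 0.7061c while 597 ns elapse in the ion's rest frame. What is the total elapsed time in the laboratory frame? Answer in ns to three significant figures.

Leg 1: 6.31 ns is already measured in the laboratory frame.
Leg 2: γ = 1/√(1 − 0.797²) = 1/√0.3648 = 1.656; Δt_2 = 1.656 × 418 = 692.1 ns.
Leg 3: γ = 1/√(1 − 0.7061²) = 1/√0.5014 = 1.412; Δt_3 = 1.412 × 597 = 843.1 ns.
Total: 6.310 + 692.1 + 843.1 ns.

Δt = 1540 ns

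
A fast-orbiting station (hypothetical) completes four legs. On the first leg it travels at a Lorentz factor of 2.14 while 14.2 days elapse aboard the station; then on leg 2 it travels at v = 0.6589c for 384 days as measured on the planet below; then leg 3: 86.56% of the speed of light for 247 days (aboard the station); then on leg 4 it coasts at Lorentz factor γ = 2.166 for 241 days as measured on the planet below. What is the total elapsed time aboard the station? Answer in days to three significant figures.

Leg 1: 14.2 days is already measured aboard the station.
Leg 2: γ = 1/√(1 − 0.6589²) = 1/√0.5659 = 1.329; τ_2 = 384/1.329 = 288.9 days.
Leg 3: 247 days is already measured aboard the station.
Leg 4: γ = 2.166; τ_4 = 241/2.166 = 111.3 days.
Total: 14.20 + 288.9 + 247.0 + 111.3 days.

τ = 661 days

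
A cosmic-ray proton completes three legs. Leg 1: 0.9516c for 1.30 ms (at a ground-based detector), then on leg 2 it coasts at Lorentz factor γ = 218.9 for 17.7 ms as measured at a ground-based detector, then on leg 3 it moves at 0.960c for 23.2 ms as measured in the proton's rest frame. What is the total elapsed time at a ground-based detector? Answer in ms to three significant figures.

Leg 1: 1.30 ms is already measured at a ground-based detector.
Leg 2: 17.7 ms is already measured at a ground-based detector.
Leg 3: γ = 1/√(1 − 0.960²) = 25/7 ≈ 3.571; Δt_3 = 3.571 × 23.2 = 82.86 ms.
Total: 1.300 + 17.70 + 82.86 ms.

Δt = 102 ms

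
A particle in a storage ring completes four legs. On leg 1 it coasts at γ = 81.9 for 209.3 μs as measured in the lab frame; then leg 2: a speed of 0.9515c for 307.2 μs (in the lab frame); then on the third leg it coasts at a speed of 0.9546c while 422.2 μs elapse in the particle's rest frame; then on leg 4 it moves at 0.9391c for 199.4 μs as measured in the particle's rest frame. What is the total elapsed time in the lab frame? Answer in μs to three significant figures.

Leg 1: 209.3 μs is already measured in the lab frame.
Leg 2: 307.2 μs is already measured in the lab frame.
Leg 3: γ = 1/√(1 − 0.9546²) = 1/√0.08874 = 3.357; Δt_3 = 3.357 × 422.2 = 1417 μs.
Leg 4: γ = 1/√(1 − 0.9391²) = 1/√0.1181 = 2.910; Δt_4 = 2.910 × 199.4 = 580.3 μs.
Total: 209.3 + 307.2 + 1417 + 580.3 μs.

Δt = 2510 μs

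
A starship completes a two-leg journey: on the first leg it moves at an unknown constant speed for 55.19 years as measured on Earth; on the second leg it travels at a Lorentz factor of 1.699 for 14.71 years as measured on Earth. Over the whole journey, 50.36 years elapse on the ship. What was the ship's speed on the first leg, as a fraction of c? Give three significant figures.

β = 0.655

Leg 1: speed unknown; τ_1 = 55.19/γ_1.
Leg 2: γ = 1.699; τ_2 = 14.71/1.699 = 8.658 years.
Total proper time: τ_1 + 8.658 = 50.36, so τ_1 = 50.36 − 8.658 = 41.70 years.
γ_1 = 55.19/41.70 = 1.323; β = √(1 − 1/γ²) = √0.4291.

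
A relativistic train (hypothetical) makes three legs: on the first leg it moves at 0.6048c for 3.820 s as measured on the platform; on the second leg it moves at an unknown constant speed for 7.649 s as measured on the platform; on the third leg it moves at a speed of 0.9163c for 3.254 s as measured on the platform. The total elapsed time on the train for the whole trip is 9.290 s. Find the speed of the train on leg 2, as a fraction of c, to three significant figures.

β = 0.763

Leg 1: γ = 1/√(1 − 0.6048²) = 1/√0.6342 = 1.256; τ_1 = 3.820/1.256 = 3.042 s.
Leg 2: speed unknown; τ_2 = 7.649/γ_2.
Leg 3: γ = 1/√(1 − 0.9163²) = 1/√0.1604 = 2.497; τ_3 = 3.254/2.497 = 1.303 s.
Total proper time: 3.042 + τ_2 + 1.303 = 9.290, so τ_2 = 9.290 − 4.345 = 4.945 s.
γ_2 = 7.649/4.945 = 1.547; β = √(1 − 1/γ²) = √0.5821.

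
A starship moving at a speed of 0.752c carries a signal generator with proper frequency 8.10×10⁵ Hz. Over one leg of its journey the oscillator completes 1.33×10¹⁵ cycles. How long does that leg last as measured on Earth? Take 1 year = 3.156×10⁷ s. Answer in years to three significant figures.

Δt = 78.9 years

γ = 1/√(1 − 0.752²) = 1/√0.4345 = 1.517
Proper time for N cycles: τ = N/f = 1.33×10¹⁵/(8.10×10⁵) = 1.642×10⁹ s = 52.03 years.
Lab-frame duration Δt = γτ = 1.517 × 52.03 = 78.93 years.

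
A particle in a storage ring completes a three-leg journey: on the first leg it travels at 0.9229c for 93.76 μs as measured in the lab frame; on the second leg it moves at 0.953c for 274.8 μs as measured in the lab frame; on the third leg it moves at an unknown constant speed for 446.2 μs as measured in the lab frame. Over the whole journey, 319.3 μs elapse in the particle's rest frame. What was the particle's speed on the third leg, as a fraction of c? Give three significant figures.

Leg 1: γ = 1/√(1 − 0.9229²) = 1/√0.1483 = 2.597; τ_1 = 93.76/2.597 = 36.10 μs.
Leg 2: γ = 1/√(1 − 0.953²) = 1/√0.09179 = 3.301; τ_2 = 274.8/3.301 = 83.26 μs.
Leg 3: speed unknown; τ_3 = 446.2/γ_3.
Total proper time: 36.10 + 83.26 + τ_3 = 319.3, so τ_3 = 319.3 − 119.4 = 199.9 μs.
γ_3 = 446.2/199.9 = 2.232; β = √(1 − 1/γ²) = √0.7992.

β = 0.894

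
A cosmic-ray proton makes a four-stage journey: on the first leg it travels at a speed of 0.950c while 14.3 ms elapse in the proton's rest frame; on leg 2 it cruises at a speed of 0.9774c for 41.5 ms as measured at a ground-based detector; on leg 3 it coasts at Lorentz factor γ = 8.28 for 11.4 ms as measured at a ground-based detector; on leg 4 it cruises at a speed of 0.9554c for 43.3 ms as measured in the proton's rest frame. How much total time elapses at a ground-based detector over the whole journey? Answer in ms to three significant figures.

Leg 1: γ = 1/√(1 − 0.950²) = 1/√0.09750 = 3.203; Δt_1 = 3.203 × 14.3 = 45.80 ms.
Leg 2: 41.5 ms is already measured at a ground-based detector.
Leg 3: 11.4 ms is already measured at a ground-based detector.
Leg 4: γ = 1/√(1 − 0.9554²) = 1/√0.08721 = 3.386; Δt_4 = 3.386 × 43.3 = 146.6 ms.
Total: 45.80 + 41.50 + 11.40 + 146.6 ms.

Δt = 245 ms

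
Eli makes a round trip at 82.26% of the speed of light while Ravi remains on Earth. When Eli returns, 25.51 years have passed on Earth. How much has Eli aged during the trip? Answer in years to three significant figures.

τ = 14.5 years

β = 0.8226; γ = 1/√(1 − 0.8226²) = 1/√0.3233 = 1.759
Eli's clock measures proper time along the trip: τ = Δt/γ = 25.51/1.759 years.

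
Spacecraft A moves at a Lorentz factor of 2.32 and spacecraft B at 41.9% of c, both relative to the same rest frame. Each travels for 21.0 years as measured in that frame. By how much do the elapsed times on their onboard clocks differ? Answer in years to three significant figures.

A: γ = 2.32; τ_A = 21.0/2.320 = 9.052 years.
B: β = 0.419; γ = 1/√(1 − 0.419²) = 1/√0.8244 = 1.101; τ_B = 21.0/1.101 = 19.07 years.

|τ_A − τ_B| = 10.0 years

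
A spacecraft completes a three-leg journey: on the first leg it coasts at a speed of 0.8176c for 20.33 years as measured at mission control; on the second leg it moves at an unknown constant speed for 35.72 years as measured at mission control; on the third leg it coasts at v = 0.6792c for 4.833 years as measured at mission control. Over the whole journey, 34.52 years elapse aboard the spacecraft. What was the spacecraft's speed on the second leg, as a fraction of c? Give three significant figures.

β = 0.842

Leg 1: γ = 1/√(1 − 0.8176²) = 1/√0.3315 = 1.737; τ_1 = 20.33/1.737 = 11.71 years.
Leg 2: speed unknown; τ_2 = 35.72/γ_2.
Leg 3: γ = 1/√(1 − 0.6792²) = 1/√0.5387 = 1.362; τ_3 = 4.833/1.362 = 3.547 years.
Total proper time: 11.71 + τ_2 + 3.547 = 34.52, so τ_2 = 34.52 − 15.25 = 19.27 years.
γ_2 = 35.72/19.27 = 1.854; β = √(1 − 1/γ²) = √0.7091.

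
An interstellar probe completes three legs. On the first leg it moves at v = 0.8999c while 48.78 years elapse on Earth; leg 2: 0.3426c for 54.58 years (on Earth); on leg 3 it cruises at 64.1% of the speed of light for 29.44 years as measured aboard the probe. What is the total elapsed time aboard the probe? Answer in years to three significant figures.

τ = 102 years

Leg 1: γ = 1/√(1 − 0.8999²) = 1/√0.1902 = 2.293; τ_1 = 48.78/2.293 = 21.27 years.
Leg 2: γ = 1/√(1 − 0.3426²) = 1/√0.8826 = 1.064; τ_2 = 54.58/1.064 = 51.28 years.
Leg 3: 29.44 years is already measured aboard the probe.
Total: 21.27 + 51.28 + 29.44 years.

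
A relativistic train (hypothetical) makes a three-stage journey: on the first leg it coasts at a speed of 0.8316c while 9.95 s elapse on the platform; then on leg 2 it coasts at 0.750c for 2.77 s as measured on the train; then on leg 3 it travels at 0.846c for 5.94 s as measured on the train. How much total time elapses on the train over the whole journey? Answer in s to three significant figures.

Leg 1: γ = 1/√(1 − 0.8316²) = 1/√0.3084 = 1.801; τ_1 = 9.95/1.801 = 5.526 s.
Leg 2: 2.77 s is already measured on the train.
Leg 3: 5.94 s is already measured on the train.
Total: 5.526 + 2.770 + 5.940 s.

τ = 14.2 s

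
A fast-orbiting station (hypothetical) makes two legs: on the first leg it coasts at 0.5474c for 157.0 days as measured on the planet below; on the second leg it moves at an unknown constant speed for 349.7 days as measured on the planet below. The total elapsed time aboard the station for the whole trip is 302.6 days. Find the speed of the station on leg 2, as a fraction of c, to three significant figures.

Leg 1: γ = 1/√(1 − 0.5474²) = 1/√0.7004 = 1.195; τ_1 = 157.0/1.195 = 131.4 days.
Leg 2: speed unknown; τ_2 = 349.7/γ_2.
Total proper time: 131.4 + τ_2 = 302.6, so τ_2 = 302.6 − 131.4 = 171.2 days.
γ_2 = 349.7/171.2 = 2.043; β = √(1 − 1/γ²) = √0.7603.

β = 0.872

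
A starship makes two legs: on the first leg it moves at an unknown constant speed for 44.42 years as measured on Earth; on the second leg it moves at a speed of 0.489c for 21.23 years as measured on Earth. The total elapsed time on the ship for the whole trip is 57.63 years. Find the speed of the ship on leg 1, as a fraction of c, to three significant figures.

β = 0.474

Leg 1: speed unknown; τ_1 = 44.42/γ_1.
Leg 2: γ = 1/√(1 − 0.489²) = 1/√0.7609 = 1.146; τ_2 = 21.23/1.146 = 18.52 years.
Total proper time: τ_1 + 18.52 = 57.63, so τ_1 = 57.63 − 18.52 = 39.11 years.
γ_1 = 44.42/39.11 = 1.136; β = √(1 − 1/γ²) = √0.2247.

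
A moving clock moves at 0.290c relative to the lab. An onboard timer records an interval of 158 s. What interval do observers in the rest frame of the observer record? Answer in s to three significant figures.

γ = 1/√(1 − 0.290²) = 1/√0.9159 = 1.045
The interval measured on the moving clock is the proper time (both events occur at the same place in that frame); the lab-frame interval is Δt = γτ = 1.045 × 158 s.

Δt = 165 s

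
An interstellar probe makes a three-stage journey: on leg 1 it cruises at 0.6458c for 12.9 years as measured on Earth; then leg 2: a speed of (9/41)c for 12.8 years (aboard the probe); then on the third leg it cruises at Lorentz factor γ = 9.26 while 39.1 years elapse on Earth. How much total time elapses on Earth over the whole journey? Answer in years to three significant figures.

Leg 1: 12.9 years is already measured on Earth.
Leg 2: γ = 1/√(1 − (9/41)²) = 41/40 = 1.025; Δt_2 = 1.025 × 12.8 = 13.12 years.
Leg 3: 39.1 years is already measured on Earth.
Total: 12.90 + 13.12 + 39.10 years.

Δt = 65.1 years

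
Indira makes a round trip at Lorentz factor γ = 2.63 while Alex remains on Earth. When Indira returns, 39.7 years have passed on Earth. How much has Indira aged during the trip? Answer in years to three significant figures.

τ = 15.1 years

γ = 2.63
Indira's clock measures proper time along the trip: τ = Δt/γ = 39.7/2.630 years.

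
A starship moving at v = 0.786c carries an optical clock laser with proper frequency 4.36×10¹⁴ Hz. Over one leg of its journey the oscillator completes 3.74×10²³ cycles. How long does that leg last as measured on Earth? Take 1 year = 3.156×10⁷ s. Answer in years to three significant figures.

Δt = 44.0 years

γ = 1/√(1 − 0.786²) = 1/√0.3822 = 1.618
Proper time for N cycles: τ = N/f = 3.74×10²³/(4.36×10¹⁴) = 8.578×10⁸ s = 27.18 years.
Lab-frame duration Δt = γτ = 1.618 × 27.18 = 43.96 years.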